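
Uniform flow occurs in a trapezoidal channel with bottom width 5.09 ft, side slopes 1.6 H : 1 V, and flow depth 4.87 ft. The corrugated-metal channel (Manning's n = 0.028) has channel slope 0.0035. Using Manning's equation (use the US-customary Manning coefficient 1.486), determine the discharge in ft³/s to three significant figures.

379 ft³/s

A = (b + z·y)·y = (5.09 + 1.6×4.87)×4.87 = 62.74 ft²
P = b + 2y√(1+z²) = 5.09 + 2×4.87×√(1+1.6²) = 23.47 ft
R = A/P = 62.74/23.47 = 2.673 ft
Q = (1.486/n)·A·R^(2/3)·S^(1/2) = (1.486/0.028) × 62.74 × 2.673^(2/3) × 0.0035^(1/2) = 379.4 ft³/s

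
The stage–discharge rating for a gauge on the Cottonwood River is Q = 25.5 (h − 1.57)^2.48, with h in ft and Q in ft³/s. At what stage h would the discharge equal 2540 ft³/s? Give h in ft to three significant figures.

h − h₀ = (Q/C)^(1/b) = (2540/25.5)^(1/2.48) = 6.394 ft
h = 1.57 + 6.394 = 7.964 ft

7.96 ft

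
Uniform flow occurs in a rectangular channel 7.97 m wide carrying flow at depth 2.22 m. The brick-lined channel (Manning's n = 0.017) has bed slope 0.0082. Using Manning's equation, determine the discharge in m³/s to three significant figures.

119 m³/s

A = b·y = 7.97 × 2.22 = 17.69 m²
P = b + 2y = 7.97 + 2×2.22 = 12.41 m
R = A/P = 17.69/12.41 = 1.426 m
Q = (1/n)·A·R^(2/3)·S^(1/2) = (1/0.017) × 17.69 × 1.426^(2/3) × 0.0082^(1/2) = 119.4 m³/s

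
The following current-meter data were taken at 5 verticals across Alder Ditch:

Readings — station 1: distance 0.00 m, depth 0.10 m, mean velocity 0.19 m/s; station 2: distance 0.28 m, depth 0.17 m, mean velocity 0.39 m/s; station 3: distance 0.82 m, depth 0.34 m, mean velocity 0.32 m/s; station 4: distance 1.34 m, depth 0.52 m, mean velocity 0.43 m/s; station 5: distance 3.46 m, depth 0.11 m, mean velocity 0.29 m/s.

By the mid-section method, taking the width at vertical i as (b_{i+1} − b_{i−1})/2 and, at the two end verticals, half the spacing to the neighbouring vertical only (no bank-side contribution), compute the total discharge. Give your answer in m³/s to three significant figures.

w_1 = (0.28 − 0.00)/2 = 0.14 m; q_1 = 0.19 × 0.10 × 0.14 = 0.002660 m³/s
w_2 = (0.82 − 0.00)/2 = 0.41 m; q_2 = 0.39 × 0.17 × 0.41 = 0.02718 m³/s
w_3 = (1.34 − 0.28)/2 = 0.53 m; q_3 = 0.32 × 0.34 × 0.53 = 0.05766 m³/s
w_4 = (3.46 − 0.82)/2 = 1.32 m; q_4 = 0.43 × 0.52 × 1.32 = 0.2952 m³/s
w_5 = (3.46 − 1.34)/2 = 1.06 m; q_5 = 0.29 × 0.11 × 1.06 = 0.03381 m³/s
Q = Σ qᵢ = 0.4165 m³/s

0.416 m³/s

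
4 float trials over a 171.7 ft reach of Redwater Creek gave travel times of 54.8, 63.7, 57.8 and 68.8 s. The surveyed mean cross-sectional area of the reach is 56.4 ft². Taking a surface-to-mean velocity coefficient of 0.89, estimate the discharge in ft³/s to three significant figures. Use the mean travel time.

141 ft³/s

t̄ = (54.8 + 63.7 + 57.8 + 68.8) / 4 = 61.275 s
v_surface = L / t̄ = 171.7 / 61.275 = 2.802 ft/s
v_mean = 0.89 × 2.802 = 2.494 ft/s
Q = A × v_mean = 56.4 × 2.494 = 140.7 ft³/s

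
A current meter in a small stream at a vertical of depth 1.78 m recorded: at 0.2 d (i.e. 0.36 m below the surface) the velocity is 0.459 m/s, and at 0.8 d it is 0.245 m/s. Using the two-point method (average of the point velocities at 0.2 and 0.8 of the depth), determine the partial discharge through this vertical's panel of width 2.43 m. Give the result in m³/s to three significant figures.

1.52 m³/s

v̄ = (0.459 + 0.245) / 2 = 0.3520 m/s
q = v̄ × d × w = 0.3520 × 1.78 × 2.43 = 1.523 m³/s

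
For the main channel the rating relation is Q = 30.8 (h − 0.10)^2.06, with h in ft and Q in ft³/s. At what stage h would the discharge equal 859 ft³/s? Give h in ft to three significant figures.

h − h₀ = (Q/C)^(1/b) = (859/30.8)^(1/2.06) = 5.031 ft
h = 0.10 + 5.031 = 5.131 ft

5.13 ft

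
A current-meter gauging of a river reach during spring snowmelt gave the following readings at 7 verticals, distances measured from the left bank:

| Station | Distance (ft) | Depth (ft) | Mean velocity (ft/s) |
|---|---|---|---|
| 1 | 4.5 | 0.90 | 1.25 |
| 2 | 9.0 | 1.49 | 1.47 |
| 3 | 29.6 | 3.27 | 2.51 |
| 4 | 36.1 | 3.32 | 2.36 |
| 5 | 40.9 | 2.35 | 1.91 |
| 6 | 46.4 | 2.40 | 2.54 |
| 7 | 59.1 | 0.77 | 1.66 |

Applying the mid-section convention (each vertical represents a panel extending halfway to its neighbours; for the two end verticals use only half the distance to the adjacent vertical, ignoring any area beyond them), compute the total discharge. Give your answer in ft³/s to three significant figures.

272 ft³/s

w_1 = (9.0 − 4.5)/2 = 2.25 ft; q_1 = 1.25 × 0.90 × 2.25 = 2.531 ft³/s
w_2 = (29.6 − 4.5)/2 = 12.55 ft; q_2 = 1.47 × 1.49 × 12.55 = 27.49 ft³/s
w_3 = (36.1 − 9.0)/2 = 13.55 ft; q_3 = 2.51 × 3.27 × 13.55 = 111.2 ft³/s
w_4 = (40.9 − 29.6)/2 = 5.65 ft; q_4 = 2.36 × 3.32 × 5.65 = 44.27 ft³/s
w_5 = (46.4 − 36.1)/2 = 5.15 ft; q_5 = 1.91 × 2.35 × 5.15 = 23.12 ft³/s
w_6 = (59.1 − 40.9)/2 = 9.1 ft; q_6 = 2.54 × 2.40 × 9.1 = 55.47 ft³/s
w_7 = (59.1 − 46.4)/2 = 6.35 ft; q_7 = 1.66 × 0.77 × 6.35 = 8.117 ft³/s
Q = Σ qᵢ = 272.2 ft³/s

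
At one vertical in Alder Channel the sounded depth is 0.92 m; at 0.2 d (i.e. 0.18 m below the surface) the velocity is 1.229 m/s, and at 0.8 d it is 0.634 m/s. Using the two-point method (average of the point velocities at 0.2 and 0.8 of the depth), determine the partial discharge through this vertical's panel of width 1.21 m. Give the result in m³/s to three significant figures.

1.04 m³/s

v̄ = (1.229 + 0.634) / 2 = 0.9315 m/s
q = v̄ × d × w = 0.9315 × 0.92 × 1.21 = 1.037 m³/s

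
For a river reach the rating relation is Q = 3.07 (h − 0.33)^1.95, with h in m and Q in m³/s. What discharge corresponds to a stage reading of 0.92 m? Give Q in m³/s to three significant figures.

Q = 3.07 × (0.92 − 0.33)^1.95 = 3.07 × 0.59^1.95 = 1.097 m³/s

1.10 m³/s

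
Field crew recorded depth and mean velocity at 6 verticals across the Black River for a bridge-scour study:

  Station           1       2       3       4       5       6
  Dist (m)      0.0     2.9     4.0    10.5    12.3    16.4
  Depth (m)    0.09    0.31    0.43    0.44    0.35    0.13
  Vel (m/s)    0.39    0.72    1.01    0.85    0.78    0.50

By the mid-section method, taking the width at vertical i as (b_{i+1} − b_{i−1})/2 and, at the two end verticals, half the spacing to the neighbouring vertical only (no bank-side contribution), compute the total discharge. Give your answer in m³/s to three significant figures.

4.64 m³/s

w_1 = (2.9 − 0.0)/2 = 1.45 m; q_1 = 0.39 × 0.09 × 1.45 = 0.05090 m³/s
w_2 = (4.0 − 0.0)/2 = 2 m; q_2 = 0.72 × 0.31 × 2 = 0.4464 m³/s
w_3 = (10.5 − 2.9)/2 = 3.8 m; q_3 = 1.01 × 0.43 × 3.8 = 1.650 m³/s
w_4 = (12.3 − 4.0)/2 = 4.15 m; q_4 = 0.85 × 0.44 × 4.15 = 1.552 m³/s
w_5 = (16.4 − 10.5)/2 = 2.95 m; q_5 = 0.78 × 0.35 × 2.95 = 0.8054 m³/s
w_6 = (16.4 − 12.3)/2 = 2.05 m; q_6 = 0.50 × 0.13 × 2.05 = 0.1333 m³/s
Q = Σ qᵢ = 4.638 m³/s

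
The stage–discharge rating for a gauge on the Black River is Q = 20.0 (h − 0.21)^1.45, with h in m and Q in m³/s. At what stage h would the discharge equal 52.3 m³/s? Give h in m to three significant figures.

h − h₀ = (Q/C)^(1/b) = (52.3/20.0)^(1/1.45) = 1.940 m
h = 0.21 + 1.940 = 2.150 m

2.15 m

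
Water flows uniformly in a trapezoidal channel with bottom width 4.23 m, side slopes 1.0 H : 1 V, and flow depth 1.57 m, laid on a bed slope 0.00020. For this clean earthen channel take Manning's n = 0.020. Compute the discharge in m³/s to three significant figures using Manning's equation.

6.65 m³/s

A = (b + z·y)·y = (4.23 + 1.0×1.57)×1.57 = 9.106 m²
P = b + 2y√(1+z²) = 4.23 + 2×1.57×√(1+1.0²) = 8.671 m
R = A/P = 9.106/8.671 = 1.050 m
Q = (1/n)·A·R^(2/3)·S^(1/2) = (1/0.020) × 9.106 × 1.050^(2/3) × 0.00020^(1/2) = 6.653 m³/s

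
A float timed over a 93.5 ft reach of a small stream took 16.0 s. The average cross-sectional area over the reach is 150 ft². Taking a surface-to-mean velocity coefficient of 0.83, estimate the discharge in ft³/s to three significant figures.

728 ft³/s

v_surface = L / t̄ = 93.5 / 16 = 5.844 ft/s
v_mean = 0.83 × 5.844 = 4.850 ft/s
Q = A × v_mean = 150 × 4.850 = 727.5 ft³/s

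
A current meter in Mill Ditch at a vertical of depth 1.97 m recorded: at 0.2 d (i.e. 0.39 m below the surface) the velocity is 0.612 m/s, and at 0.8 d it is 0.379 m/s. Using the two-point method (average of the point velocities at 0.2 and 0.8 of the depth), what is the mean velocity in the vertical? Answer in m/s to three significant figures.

0.496 m/s

v̄ = (0.612 + 0.379) / 2 = 0.4955 m/s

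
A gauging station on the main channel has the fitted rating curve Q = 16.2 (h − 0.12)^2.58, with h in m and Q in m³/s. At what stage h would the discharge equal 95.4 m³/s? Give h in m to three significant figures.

h − h₀ = (Q/C)^(1/b) = (95.4/16.2)^(1/2.58) = 1.988 m
h = 0.12 + 1.988 = 2.108 m

2.11 m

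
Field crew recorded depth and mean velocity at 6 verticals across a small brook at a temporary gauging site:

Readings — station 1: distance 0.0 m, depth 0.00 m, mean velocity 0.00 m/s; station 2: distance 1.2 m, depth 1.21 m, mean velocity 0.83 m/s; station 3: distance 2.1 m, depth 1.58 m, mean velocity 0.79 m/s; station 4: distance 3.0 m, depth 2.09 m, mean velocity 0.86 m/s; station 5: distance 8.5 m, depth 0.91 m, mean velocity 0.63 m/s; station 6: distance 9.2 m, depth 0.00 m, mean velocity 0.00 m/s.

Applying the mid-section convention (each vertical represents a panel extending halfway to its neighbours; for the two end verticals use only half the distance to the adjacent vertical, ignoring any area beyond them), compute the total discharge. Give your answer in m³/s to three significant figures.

w_2 = (2.1 − 0.0)/2 = 1.05 m; q_2 = 0.83 × 1.21 × 1.05 = 1.055 m³/s
w_3 = (3.0 − 1.2)/2 = 0.9 m; q_3 = 0.79 × 1.58 × 0.9 = 1.123 m³/s
w_4 = (8.5 − 2.1)/2 = 3.2 m; q_4 = 0.86 × 2.09 × 3.2 = 5.752 m³/s
w_5 = (9.2 − 3.0)/2 = 3.1 m; q_5 = 0.63 × 0.91 × 3.1 = 1.777 m³/s
Stations 1, 6 contribute zero (depth or velocity is 0).
Q = Σ qᵢ = 9.707 m³/s

9.71 m³/s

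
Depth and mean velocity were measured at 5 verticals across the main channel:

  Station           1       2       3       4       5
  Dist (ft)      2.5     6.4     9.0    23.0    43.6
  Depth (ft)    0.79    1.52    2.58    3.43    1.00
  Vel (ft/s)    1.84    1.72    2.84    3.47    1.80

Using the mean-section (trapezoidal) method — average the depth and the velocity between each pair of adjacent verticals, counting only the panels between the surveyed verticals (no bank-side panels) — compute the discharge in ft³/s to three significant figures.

273 ft³/s

Panel 1-2: Δb = 3.9 ft, d̄ = (0.79+1.52)/2 = 1.155, v̄ = (1.84+1.72)/2 = 1.78 → q = 3.9×1.155×1.78 = 8.018 ft³/s
Panel 2-3: Δb = 2.6 ft, d̄ = (1.52+2.58)/2 = 2.05, v̄ = (1.72+2.84)/2 = 2.28 → q = 2.6×2.05×2.28 = 12.15 ft³/s
Panel 3-4: Δb = 14 ft, d̄ = (2.58+3.43)/2 = 3.005, v̄ = (2.84+3.47)/2 = 3.155 → q = 14×3.005×3.155 = 132.7 ft³/s
Panel 4-5: Δb = 20.6 ft, d̄ = (3.43+1.00)/2 = 2.215, v̄ = (3.47+1.80)/2 = 2.635 → q = 20.6×2.215×2.635 = 120.2 ft³/s
Q = Σ q = 273.1 ft³/s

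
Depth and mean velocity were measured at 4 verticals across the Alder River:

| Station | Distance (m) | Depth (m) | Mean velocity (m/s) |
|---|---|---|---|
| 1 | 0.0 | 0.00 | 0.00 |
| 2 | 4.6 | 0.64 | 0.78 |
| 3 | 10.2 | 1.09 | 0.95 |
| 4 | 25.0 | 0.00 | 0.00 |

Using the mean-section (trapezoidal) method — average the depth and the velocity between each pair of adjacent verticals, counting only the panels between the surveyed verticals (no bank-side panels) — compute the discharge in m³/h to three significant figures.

30900 m³/h

Panel 1-2: Δb = 4.6 m, d̄ = (0.00+0.64)/2 = 0.32, v̄ = (0.00+0.78)/2 = 0.39 → q = 4.6×0.32×0.39 = 0.5741 m³/s
Panel 2-3: Δb = 5.6 m, d̄ = (0.64+1.09)/2 = 0.865, v̄ = (0.78+0.95)/2 = 0.865 → q = 5.6×0.865×0.865 = 4.190 m³/s
Panel 3-4: Δb = 14.8 m, d̄ = (1.09+0.00)/2 = 0.545, v̄ = (0.95+0.00)/2 = 0.475 → q = 14.8×0.545×0.475 = 3.831 m³/s
Q = Σ q = 8.595 m³/s
= 8.595 × 3600 = 30940 m³/h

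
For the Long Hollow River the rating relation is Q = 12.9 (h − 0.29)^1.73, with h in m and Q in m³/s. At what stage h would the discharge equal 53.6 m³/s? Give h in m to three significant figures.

2.57 m

h − h₀ = (Q/C)^(1/b) = (53.6/12.9)^(1/1.73) = 2.278 m
h = 0.29 + 2.278 = 2.568 m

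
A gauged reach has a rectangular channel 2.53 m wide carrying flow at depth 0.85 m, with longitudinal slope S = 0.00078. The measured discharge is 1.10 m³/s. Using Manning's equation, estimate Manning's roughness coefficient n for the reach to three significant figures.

A = b·y = 2.53 × 0.85 = 2.151 m²
P = b + 2y = 2.53 + 2×0.85 = 4.230 m
R = A/P = 2.151/4.230 = 0.5084 m
n = (1/Q)·A·R^(2/3)·S^(1/2) = (1/1.10) × 2.151 × 0.6370 × 0.02793 = 0.03478

0.0348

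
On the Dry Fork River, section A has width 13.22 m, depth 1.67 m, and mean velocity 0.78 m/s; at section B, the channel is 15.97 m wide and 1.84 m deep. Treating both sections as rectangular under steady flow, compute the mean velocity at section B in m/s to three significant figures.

0.586 m/s

Q = A₁V₁ = (13.22×1.67) × 0.78 = 17.22 m³/s
A₂ = 15.97 × 1.84 = 29.38 m²
V₂ = Q/A₂ = 17.22/29.38 = 0.5860 m/s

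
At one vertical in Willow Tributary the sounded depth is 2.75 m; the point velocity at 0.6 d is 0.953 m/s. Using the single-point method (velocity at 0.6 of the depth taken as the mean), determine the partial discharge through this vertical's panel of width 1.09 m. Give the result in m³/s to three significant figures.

2.86 m³/s

v̄ = v₀.₆ = 0.953 m/s
q = v̄ × d × w = 0.9530 × 2.75 × 1.09 = 2.857 m³/s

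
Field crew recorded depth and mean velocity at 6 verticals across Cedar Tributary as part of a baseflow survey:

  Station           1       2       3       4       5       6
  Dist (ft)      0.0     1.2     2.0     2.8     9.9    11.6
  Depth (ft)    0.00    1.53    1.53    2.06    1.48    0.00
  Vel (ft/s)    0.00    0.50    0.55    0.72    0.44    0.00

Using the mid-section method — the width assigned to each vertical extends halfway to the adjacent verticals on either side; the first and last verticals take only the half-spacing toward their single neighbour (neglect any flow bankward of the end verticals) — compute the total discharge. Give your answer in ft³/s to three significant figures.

w_2 = (2.0 − 0.0)/2 = 1 ft; q_2 = 0.50 × 1.53 × 1 = 0.7650 ft³/s
w_3 = (2.8 − 1.2)/2 = 0.8 ft; q_3 = 0.55 × 1.53 × 0.8 = 0.6732 ft³/s
w_4 = (9.9 − 2.0)/2 = 3.95 ft; q_4 = 0.72 × 2.06 × 3.95 = 5.859 ft³/s
w_5 = (11.6 − 2.8)/2 = 4.4 ft; q_5 = 0.44 × 1.48 × 4.4 = 2.865 ft³/s
Stations 1, 6 contribute zero (depth or velocity is 0).
Q = Σ qᵢ = 10.16 ft³/s

10.2 ft³/s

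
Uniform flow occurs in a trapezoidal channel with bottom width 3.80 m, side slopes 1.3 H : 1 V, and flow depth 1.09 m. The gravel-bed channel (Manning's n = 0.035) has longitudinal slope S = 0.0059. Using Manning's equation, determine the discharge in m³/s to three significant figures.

A = (b + z·y)·y = (3.80 + 1.3×1.09)×1.09 = 5.687 m²
P = b + 2y√(1+z²) = 3.80 + 2×1.09×√(1+1.3²) = 7.375 m
R = A/P = 5.687/7.375 = 0.7710 m
Q = (1/n)·A·R^(2/3)·S^(1/2) = (1/0.035) × 5.687 × 0.7710^(2/3) × 0.0059^(1/2) = 10.49 m³/s

10.5 m³/s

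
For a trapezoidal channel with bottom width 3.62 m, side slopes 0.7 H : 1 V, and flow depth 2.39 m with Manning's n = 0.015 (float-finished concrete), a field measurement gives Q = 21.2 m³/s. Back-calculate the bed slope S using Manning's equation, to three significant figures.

0.000429

A = (b + z·y)·y = (3.62 + 0.7×2.39)×2.39 = 12.65 m²
P = b + 2y√(1+z²) = 3.62 + 2×2.39×√(1+0.7²) = 9.455 m
R = A/P = 12.65/9.455 = 1.338 m
S = (Q·n / (1·A·R^(2/3)))² = (21.2×0.015 / (1×12.65×1.214))² = 0.0004286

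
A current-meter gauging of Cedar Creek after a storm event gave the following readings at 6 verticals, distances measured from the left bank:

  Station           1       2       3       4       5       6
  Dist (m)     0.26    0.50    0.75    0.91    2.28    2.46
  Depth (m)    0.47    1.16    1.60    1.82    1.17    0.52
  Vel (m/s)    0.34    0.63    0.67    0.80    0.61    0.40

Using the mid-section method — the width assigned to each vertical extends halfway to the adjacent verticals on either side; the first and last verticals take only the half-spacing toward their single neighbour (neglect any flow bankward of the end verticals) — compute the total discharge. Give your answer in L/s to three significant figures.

w_1 = (0.50 − 0.26)/2 = 0.12 m; q_1 = 0.34 × 0.47 × 0.12 = 0.01918 m³/s
w_2 = (0.75 − 0.26)/2 = 0.245 m; q_2 = 0.63 × 1.16 × 0.245 = 0.1790 m³/s
w_3 = (0.91 − 0.50)/2 = 0.205 m; q_3 = 0.67 × 1.60 × 0.205 = 0.2198 m³/s
w_4 = (2.28 − 0.75)/2 = 0.765 m; q_4 = 0.80 × 1.82 × 0.765 = 1.114 m³/s
w_5 = (2.46 − 0.91)/2 = 0.775 m; q_5 = 0.61 × 1.17 × 0.775 = 0.5531 m³/s
w_6 = (2.46 − 2.28)/2 = 0.09 m; q_6 = 0.40 × 0.52 × 0.09 = 0.01872 m³/s
Q = Σ qᵢ = 2.104 m³/s
= 2.104 × 1000 = 2104 L/s

2100 L/s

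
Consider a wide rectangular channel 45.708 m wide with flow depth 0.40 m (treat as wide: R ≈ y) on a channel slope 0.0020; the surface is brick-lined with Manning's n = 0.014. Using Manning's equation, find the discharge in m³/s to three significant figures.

A = b·y = 45.708 × 0.40 = 18.28 m²
Wide channel: R ≈ y = 0.40 m
Q = (1/n)·A·R^(2/3)·S^(1/2) = (1/0.014) × 18.28 × 0.4000^(2/3) × 0.0020^(1/2) = 31.71 m³/s

31.7 m³/s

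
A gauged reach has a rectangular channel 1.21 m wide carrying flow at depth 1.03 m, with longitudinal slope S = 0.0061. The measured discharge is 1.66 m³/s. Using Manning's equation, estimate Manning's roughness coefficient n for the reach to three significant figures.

A = b·y = 1.21 × 1.03 = 1.246 m²
P = b + 2y = 1.21 + 2×1.03 = 3.270 m
R = A/P = 1.246/3.270 = 0.3811 m
n = (1/Q)·A·R^(2/3)·S^(1/2) = (1/1.66) × 1.246 × 0.5257 × 0.07810 = 0.03082

0.0308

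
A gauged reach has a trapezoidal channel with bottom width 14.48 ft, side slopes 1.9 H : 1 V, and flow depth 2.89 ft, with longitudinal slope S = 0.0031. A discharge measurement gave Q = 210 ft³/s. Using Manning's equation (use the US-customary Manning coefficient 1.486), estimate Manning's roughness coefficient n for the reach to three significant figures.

0.0378

A = (b + z·y)·y = (14.48 + 1.9×2.89)×2.89 = 57.72 ft²
P = b + 2y√(1+z²) = 14.48 + 2×2.89×√(1+1.9²) = 26.89 ft
R = A/P = 57.72/26.89 = 2.146 ft
n = (1.486/Q)·A·R^(2/3)·S^(1/2) = (1.486/210) × 57.72 × 1.664 × 0.05568 = 0.03784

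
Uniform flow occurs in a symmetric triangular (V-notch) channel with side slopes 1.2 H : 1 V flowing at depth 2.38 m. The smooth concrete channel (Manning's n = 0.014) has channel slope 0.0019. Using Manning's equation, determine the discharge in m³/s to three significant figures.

19.9 m³/s

A = z·y² = 1.2×2.38² = 6.797 m²
P = 2y√(1+z²) = 2×2.38×√(1+1.2²) = 7.435 m
R = A/P = 6.797/7.435 = 0.9142 m
Q = (1/n)·A·R^(2/3)·S^(1/2) = (1/0.014) × 6.797 × 0.9142^(2/3) × 0.0019^(1/2) = 19.93 m³/s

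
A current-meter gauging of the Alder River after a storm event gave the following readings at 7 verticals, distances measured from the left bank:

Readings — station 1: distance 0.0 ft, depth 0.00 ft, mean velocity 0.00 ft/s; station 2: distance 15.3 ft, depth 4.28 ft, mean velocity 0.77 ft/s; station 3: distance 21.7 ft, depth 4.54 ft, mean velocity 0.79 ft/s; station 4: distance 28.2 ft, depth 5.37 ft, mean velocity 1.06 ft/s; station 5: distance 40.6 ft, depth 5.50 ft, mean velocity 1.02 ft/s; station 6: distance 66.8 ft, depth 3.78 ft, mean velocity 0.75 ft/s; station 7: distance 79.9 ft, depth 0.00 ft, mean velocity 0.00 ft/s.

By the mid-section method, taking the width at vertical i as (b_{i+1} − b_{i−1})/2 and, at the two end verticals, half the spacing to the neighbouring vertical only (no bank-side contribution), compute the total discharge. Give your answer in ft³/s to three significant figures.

w_2 = (21.7 − 0.0)/2 = 10.85 ft; q_2 = 0.77 × 4.28 × 10.85 = 35.76 ft³/s
w_3 = (28.2 − 15.3)/2 = 6.45 ft; q_3 = 0.79 × 4.54 × 6.45 = 23.13 ft³/s
w_4 = (40.6 − 21.7)/2 = 9.45 ft; q_4 = 1.06 × 5.37 × 9.45 = 53.79 ft³/s
w_5 = (66.8 − 28.2)/2 = 19.3 ft; q_5 = 1.02 × 5.50 × 19.3 = 108.3 ft³/s
w_6 = (79.9 − 40.6)/2 = 19.65 ft; q_6 = 0.75 × 3.78 × 19.65 = 55.71 ft³/s
Stations 1, 7 contribute zero (depth or velocity is 0).
Q = Σ qᵢ = 276.7 ft³/s

277 ft³/s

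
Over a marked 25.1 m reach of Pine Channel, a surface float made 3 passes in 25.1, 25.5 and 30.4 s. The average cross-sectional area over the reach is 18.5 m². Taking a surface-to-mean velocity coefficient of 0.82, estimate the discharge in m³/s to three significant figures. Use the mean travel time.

14.1 m³/s

t̄ = (25.1 + 25.5 + 30.4) / 3 = 27 s
v_surface = L / t̄ = 25.1 / 27 = 0.9296 m/s
v_mean = 0.82 × 0.9296 = 0.7623 m/s
Q = A × v_mean = 18.5 × 0.7623 = 14.10 m³/s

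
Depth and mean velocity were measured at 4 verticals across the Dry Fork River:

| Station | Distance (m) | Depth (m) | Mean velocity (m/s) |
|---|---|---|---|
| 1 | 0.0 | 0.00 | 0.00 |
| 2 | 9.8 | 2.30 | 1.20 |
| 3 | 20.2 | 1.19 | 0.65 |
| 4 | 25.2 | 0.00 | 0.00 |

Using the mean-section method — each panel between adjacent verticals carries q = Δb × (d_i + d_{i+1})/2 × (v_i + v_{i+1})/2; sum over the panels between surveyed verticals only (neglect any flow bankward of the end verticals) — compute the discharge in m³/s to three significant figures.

24.5 m³/s

Panel 1-2: Δb = 9.8 m, d̄ = (0.00+2.30)/2 = 1.15, v̄ = (0.00+1.20)/2 = 0.6 → q = 9.8×1.15×0.6 = 6.762 m³/s
Panel 2-3: Δb = 10.4 m, d̄ = (2.30+1.19)/2 = 1.745, v̄ = (1.20+0.65)/2 = 0.925 → q = 10.4×1.745×0.925 = 16.79 m³/s
Panel 3-4: Δb = 5 m, d̄ = (1.19+0.00)/2 = 0.595, v̄ = (0.65+0.00)/2 = 0.325 → q = 5×0.595×0.325 = 0.9669 m³/s
Q = Σ q = 24.52 m³/s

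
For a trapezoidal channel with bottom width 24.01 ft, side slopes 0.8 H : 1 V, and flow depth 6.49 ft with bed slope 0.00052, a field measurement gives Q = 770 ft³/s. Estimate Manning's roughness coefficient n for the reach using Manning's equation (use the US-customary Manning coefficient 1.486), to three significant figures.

0.0233

A = (b + z·y)·y = (24.01 + 0.8×6.49)×6.49 = 189.5 ft²
P = b + 2y√(1+z²) = 24.01 + 2×6.49×√(1+0.8²) = 40.63 ft
R = A/P = 189.5/40.63 = 4.664 ft
n = (1.486/Q)·A·R^(2/3)·S^(1/2) = (1.486/770) × 189.5 × 2.792 × 0.02280 = 0.02328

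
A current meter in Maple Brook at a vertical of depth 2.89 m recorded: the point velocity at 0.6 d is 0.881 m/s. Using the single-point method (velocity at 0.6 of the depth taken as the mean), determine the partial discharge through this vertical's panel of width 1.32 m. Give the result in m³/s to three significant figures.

v̄ = v₀.₆ = 0.881 m/s
q = v̄ × d × w = 0.8810 × 2.89 × 1.32 = 3.361 m³/s

3.36 m³/s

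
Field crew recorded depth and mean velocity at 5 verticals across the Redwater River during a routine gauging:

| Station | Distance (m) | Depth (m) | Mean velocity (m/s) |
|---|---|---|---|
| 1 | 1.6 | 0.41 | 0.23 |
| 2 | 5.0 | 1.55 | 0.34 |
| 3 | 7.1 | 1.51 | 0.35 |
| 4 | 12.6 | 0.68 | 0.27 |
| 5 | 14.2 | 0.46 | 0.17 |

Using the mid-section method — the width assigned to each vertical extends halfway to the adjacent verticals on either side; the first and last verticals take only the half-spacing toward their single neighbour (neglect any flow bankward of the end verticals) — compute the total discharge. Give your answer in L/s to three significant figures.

w_1 = (5.0 − 1.6)/2 = 1.7 m; q_1 = 0.23 × 0.41 × 1.7 = 0.1603 m³/s
w_2 = (7.1 − 1.6)/2 = 2.75 m; q_2 = 0.34 × 1.55 × 2.75 = 1.449 m³/s
w_3 = (12.6 − 5.0)/2 = 3.8 m; q_3 = 0.35 × 1.51 × 3.8 = 2.008 m³/s
w_4 = (14.2 − 7.1)/2 = 3.55 m; q_4 = 0.27 × 0.68 × 3.55 = 0.6518 m³/s
w_5 = (14.2 − 12.6)/2 = 0.8 m; q_5 = 0.17 × 0.46 × 0.8 = 0.06256 m³/s
Q = Σ qᵢ = 4.332 m³/s
= 4.332 × 1000 = 4332 L/s

4330 L/s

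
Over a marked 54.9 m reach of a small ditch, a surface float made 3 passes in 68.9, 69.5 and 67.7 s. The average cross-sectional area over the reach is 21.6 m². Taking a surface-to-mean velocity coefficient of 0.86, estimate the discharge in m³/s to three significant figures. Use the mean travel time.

14.8 m³/s

t̄ = (68.9 + 69.5 + 67.7) / 3 = 68.7 s
v_surface = L / t̄ = 54.9 / 68.7 = 0.7991 m/s
v_mean = 0.86 × 0.7991 = 0.6872 m/s
Q = A × v_mean = 21.6 × 0.6872 = 14.84 m³/s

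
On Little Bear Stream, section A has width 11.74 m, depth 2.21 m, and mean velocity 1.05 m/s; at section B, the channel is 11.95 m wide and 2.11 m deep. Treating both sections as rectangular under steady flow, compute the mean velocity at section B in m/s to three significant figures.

1.08 m/s

Q = A₁V₁ = (11.74×2.21) × 1.05 = 27.24 m³/s
A₂ = 11.95 × 2.11 = 25.21 m²
V₂ = Q/A₂ = 27.24/25.21 = 1.080 m/s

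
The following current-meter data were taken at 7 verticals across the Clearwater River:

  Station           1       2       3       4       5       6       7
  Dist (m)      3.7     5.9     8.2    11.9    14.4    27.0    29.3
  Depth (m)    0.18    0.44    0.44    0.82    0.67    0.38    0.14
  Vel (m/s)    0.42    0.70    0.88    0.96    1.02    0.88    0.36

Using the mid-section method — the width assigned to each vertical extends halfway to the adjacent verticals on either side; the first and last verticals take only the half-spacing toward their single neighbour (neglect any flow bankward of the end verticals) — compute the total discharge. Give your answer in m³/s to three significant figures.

w_1 = (5.9 − 3.7)/2 = 1.1 m; q_1 = 0.42 × 0.18 × 1.1 = 0.08316 m³/s
w_2 = (8.2 − 3.7)/2 = 2.25 m; q_2 = 0.70 × 0.44 × 2.25 = 0.6930 m³/s
w_3 = (11.9 − 5.9)/2 = 3 m; q_3 = 0.88 × 0.44 × 3 = 1.162 m³/s
w_4 = (14.4 − 8.2)/2 = 3.1 m; q_4 = 0.96 × 0.82 × 3.1 = 2.440 m³/s
w_5 = (27.0 − 11.9)/2 = 7.55 m; q_5 = 1.02 × 0.67 × 7.55 = 5.160 m³/s
w_6 = (29.3 − 14.4)/2 = 7.45 m; q_6 = 0.88 × 0.38 × 7.45 = 2.491 m³/s
w_7 = (29.3 − 27.0)/2 = 1.15 m; q_7 = 0.36 × 0.14 × 1.15 = 0.05796 m³/s
Q = Σ qᵢ = 12.09 m³/s

12.1 m³/s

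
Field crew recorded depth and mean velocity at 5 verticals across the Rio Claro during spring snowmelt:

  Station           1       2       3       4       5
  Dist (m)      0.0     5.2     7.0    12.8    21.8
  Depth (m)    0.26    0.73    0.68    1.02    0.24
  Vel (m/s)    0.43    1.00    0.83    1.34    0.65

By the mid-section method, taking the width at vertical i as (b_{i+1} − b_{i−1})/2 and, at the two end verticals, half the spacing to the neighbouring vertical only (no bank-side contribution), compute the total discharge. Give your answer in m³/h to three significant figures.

w_1 = (5.2 − 0.0)/2 = 2.6 m; q_1 = 0.43 × 0.26 × 2.6 = 0.2907 m³/s
w_2 = (7.0 − 0.0)/2 = 3.5 m; q_2 = 1.00 × 0.73 × 3.5 = 2.555 m³/s
w_3 = (12.8 − 5.2)/2 = 3.8 m; q_3 = 0.83 × 0.68 × 3.8 = 2.145 m³/s
w_4 = (21.8 − 7.0)/2 = 7.4 m; q_4 = 1.34 × 1.02 × 7.4 = 10.11 m³/s
w_5 = (21.8 − 12.8)/2 = 4.5 m; q_5 = 0.65 × 0.24 × 4.5 = 0.7020 m³/s
Q = Σ qᵢ = 15.81 m³/s
= 15.81 × 3600 = 56900 m³/h

56900 m³/h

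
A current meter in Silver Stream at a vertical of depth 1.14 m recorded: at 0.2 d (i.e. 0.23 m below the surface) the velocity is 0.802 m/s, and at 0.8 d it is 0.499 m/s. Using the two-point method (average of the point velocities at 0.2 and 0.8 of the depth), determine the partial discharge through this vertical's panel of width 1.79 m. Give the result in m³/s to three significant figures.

v̄ = (0.802 + 0.499) / 2 = 0.6505 m/s
q = v̄ × d × w = 0.6505 × 1.14 × 1.79 = 1.327 m³/s

1.33 m³/s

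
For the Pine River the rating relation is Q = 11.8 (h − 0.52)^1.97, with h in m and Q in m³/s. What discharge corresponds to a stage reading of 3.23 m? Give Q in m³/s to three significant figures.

Q = 11.8 × (3.23 − 0.52)^1.97 = 11.8 × 2.71^1.97 = 84.11 m³/s

84.1 m³/s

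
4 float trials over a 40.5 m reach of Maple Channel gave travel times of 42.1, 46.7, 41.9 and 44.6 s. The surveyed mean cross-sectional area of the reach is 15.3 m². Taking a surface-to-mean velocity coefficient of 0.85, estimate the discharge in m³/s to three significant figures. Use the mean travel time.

t̄ = (42.1 + 46.7 + 41.9 + 44.6) / 4 = 43.825 s
v_surface = L / t̄ = 40.5 / 43.825 = 0.9241 m/s
v_mean = 0.85 × 0.9241 = 0.7855 m/s
Q = A × v_mean = 15.3 × 0.7855 = 12.02 m³/s

12.0 m³/s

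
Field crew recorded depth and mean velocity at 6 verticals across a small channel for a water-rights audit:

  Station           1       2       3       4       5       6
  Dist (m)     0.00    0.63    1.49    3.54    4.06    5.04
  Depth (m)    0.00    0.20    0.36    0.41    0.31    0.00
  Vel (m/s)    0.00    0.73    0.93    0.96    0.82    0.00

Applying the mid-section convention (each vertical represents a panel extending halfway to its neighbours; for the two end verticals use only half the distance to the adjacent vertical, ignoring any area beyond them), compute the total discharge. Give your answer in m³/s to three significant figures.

w_2 = (1.49 − 0.00)/2 = 0.745 m; q_2 = 0.73 × 0.20 × 0.745 = 0.1088 m³/s
w_3 = (3.54 − 0.63)/2 = 1.455 m; q_3 = 0.93 × 0.36 × 1.455 = 0.4871 m³/s
w_4 = (4.06 − 1.49)/2 = 1.285 m; q_4 = 0.96 × 0.41 × 1.285 = 0.5058 m³/s
w_5 = (5.04 − 3.54)/2 = 0.75 m; q_5 = 0.82 × 0.31 × 0.75 = 0.1907 m³/s
Stations 1, 6 contribute zero (depth or velocity is 0).
Q = Σ qᵢ = 1.292 m³/s

1.29 m³/s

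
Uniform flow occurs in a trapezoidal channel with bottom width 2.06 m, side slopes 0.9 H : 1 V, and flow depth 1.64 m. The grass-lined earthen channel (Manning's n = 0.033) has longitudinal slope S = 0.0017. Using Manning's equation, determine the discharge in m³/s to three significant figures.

6.73 m³/s

A = (b + z·y)·y = (2.06 + 0.9×1.64)×1.64 = 5.799 m²
P = b + 2y√(1+z²) = 2.06 + 2×1.64×√(1+0.9²) = 6.473 m
R = A/P = 5.799/6.473 = 0.8959 m
Q = (1/n)·A·R^(2/3)·S^(1/2) = (1/0.033) × 5.799 × 0.8959^(2/3) × 0.0017^(1/2) = 6.734 m³/s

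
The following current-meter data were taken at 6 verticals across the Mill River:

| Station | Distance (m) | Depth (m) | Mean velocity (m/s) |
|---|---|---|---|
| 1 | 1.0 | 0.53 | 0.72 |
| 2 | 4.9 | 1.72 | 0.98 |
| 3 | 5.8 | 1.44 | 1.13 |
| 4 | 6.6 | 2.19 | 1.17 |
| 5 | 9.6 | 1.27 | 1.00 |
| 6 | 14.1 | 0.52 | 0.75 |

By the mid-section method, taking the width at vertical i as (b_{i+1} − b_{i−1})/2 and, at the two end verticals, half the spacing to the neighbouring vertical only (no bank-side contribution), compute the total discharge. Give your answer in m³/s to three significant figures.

w_1 = (4.9 − 1.0)/2 = 1.95 m; q_1 = 0.72 × 0.53 × 1.95 = 0.7441 m³/s
w_2 = (5.8 − 1.0)/2 = 2.4 m; q_2 = 0.98 × 1.72 × 2.4 = 4.045 m³/s
w_3 = (6.6 − 4.9)/2 = 0.85 m; q_3 = 1.13 × 1.44 × 0.85 = 1.383 m³/s
w_4 = (9.6 − 5.8)/2 = 1.9 m; q_4 = 1.17 × 2.19 × 1.9 = 4.868 m³/s
w_5 = (14.1 − 6.6)/2 = 3.75 m; q_5 = 1.00 × 1.27 × 3.75 = 4.763 m³/s
w_6 = (14.1 − 9.6)/2 = 2.25 m; q_6 = 0.75 × 0.52 × 2.25 = 0.8775 m³/s
Q = Σ qᵢ = 16.68 m³/s

16.7 m³/s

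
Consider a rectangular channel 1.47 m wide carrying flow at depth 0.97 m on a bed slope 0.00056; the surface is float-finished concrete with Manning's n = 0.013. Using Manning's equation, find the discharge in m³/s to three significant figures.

A = b·y = 1.47 × 0.97 = 1.426 m²
P = b + 2y = 1.47 + 2×0.97 = 3.410 m
R = A/P = 1.426/3.410 = 0.4182 m
Q = (1/n)·A·R^(2/3)·S^(1/2) = (1/0.013) × 1.426 × 0.4182^(2/3) × 0.00056^(1/2) = 1.451 m³/s

1.45 m³/s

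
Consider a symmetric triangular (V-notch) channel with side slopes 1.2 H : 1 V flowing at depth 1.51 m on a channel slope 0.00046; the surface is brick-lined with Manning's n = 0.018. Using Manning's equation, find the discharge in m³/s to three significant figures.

A = z·y² = 1.2×1.51² = 2.736 m²
P = 2y√(1+z²) = 2×1.51×√(1+1.2²) = 4.717 m
R = A/P = 2.736/4.717 = 0.5800 m
Q = (1/n)·A·R^(2/3)·S^(1/2) = (1/0.018) × 2.736 × 0.5800^(2/3) × 0.00046^(1/2) = 2.267 m³/s

2.27 m³/s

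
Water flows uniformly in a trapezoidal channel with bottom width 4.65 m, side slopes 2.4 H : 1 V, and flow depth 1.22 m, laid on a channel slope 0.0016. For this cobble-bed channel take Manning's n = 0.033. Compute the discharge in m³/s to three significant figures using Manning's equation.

9.98 m³/s

A = (b + z·y)·y = (4.65 + 2.4×1.22)×1.22 = 9.245 m²
P = b + 2y√(1+z²) = 4.65 + 2×1.22×√(1+2.4²) = 10.99 m
R = A/P = 9.245/10.99 = 0.8409 m
Q = (1/n)·A·R^(2/3)·S^(1/2) = (1/0.033) × 9.245 × 0.8409^(2/3) × 0.0016^(1/2) = 9.984 m³/s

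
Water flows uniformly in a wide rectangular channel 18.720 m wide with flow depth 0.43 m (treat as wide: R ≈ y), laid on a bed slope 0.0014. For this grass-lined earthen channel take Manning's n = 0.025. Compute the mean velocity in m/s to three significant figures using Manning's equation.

0.853 m/s

A = b·y = 18.720 × 0.43 = 8.050 m²
Wide channel: R ≈ y = 0.43 m
Q = (1/n)·A·R^(2/3)·S^(1/2) = (1/0.025) × 8.050 × 0.4300^(2/3) × 0.0014^(1/2) = 6.863 m³/s
V = Q/A = 6.863/8.050 = 0.8526 m/s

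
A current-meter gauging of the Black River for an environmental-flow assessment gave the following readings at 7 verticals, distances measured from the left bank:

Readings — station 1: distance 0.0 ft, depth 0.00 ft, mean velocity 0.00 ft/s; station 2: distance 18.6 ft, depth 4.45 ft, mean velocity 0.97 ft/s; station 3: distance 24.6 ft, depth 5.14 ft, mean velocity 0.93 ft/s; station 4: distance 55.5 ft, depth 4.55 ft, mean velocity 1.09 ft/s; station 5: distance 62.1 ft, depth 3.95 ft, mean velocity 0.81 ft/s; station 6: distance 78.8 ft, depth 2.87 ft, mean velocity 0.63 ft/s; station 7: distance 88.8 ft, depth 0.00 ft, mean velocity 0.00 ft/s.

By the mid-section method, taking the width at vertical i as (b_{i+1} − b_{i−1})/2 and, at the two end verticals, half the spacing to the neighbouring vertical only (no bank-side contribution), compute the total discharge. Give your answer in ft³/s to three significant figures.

296 ft³/s

w_2 = (24.6 − 0.0)/2 = 12.3 ft; q_2 = 0.97 × 4.45 × 12.3 = 53.09 ft³/s
w_3 = (55.5 − 18.6)/2 = 18.45 ft; q_3 = 0.93 × 5.14 × 18.45 = 88.19 ft³/s
w_4 = (62.1 − 24.6)/2 = 18.75 ft; q_4 = 1.09 × 4.55 × 18.75 = 92.99 ft³/s
w_5 = (78.8 − 55.5)/2 = 11.65 ft; q_5 = 0.81 × 3.95 × 11.65 = 37.27 ft³/s
w_6 = (88.8 − 62.1)/2 = 13.35 ft; q_6 = 0.63 × 2.87 × 13.35 = 24.14 ft³/s
Stations 1, 7 contribute zero (depth or velocity is 0).
Q = Σ qᵢ = 295.7 ft³/s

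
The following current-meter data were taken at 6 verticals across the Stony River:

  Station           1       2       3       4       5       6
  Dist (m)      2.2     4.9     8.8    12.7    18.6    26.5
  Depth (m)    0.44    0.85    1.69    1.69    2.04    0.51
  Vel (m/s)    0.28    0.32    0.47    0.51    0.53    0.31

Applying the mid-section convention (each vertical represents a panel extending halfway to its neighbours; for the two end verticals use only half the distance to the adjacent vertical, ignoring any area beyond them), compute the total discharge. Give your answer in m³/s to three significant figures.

w_1 = (4.9 − 2.2)/2 = 1.35 m; q_1 = 0.28 × 0.44 × 1.35 = 0.1663 m³/s
w_2 = (8.8 − 2.2)/2 = 3.3 m; q_2 = 0.32 × 0.85 × 3.3 = 0.8976 m³/s
w_3 = (12.7 − 4.9)/2 = 3.9 m; q_3 = 0.47 × 1.69 × 3.9 = 3.098 m³/s
w_4 = (18.6 − 8.8)/2 = 4.9 m; q_4 = 0.51 × 1.69 × 4.9 = 4.223 m³/s
w_5 = (26.5 − 12.7)/2 = 6.9 m; q_5 = 0.53 × 2.04 × 6.9 = 7.460 m³/s
w_6 = (26.5 − 18.6)/2 = 3.95 m; q_6 = 0.31 × 0.51 × 3.95 = 0.6245 m³/s
Q = Σ qᵢ = 16.47 m³/s

16.5 m³/s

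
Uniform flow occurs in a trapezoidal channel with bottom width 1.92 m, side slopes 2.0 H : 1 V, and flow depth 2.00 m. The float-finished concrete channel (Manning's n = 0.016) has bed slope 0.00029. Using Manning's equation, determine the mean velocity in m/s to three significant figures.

1.13 m/s

A = (b + z·y)·y = (1.92 + 2.0×2.00)×2.00 = 11.84 m²
P = b + 2y√(1+z²) = 1.92 + 2×2.00×√(1+2.0²) = 10.86 m
R = A/P = 11.84/10.86 = 1.090 m
Q = (1/n)·A·R^(2/3)·S^(1/2) = (1/0.016) × 11.84 × 1.090^(2/3) × 0.00029^(1/2) = 13.35 m³/s
V = Q/A = 13.35/11.84 = 1.127 m/s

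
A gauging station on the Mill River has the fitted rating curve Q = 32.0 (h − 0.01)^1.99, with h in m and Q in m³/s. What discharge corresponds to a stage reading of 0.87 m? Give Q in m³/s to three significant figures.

Q = 32.0 × (0.87 − 0.01)^1.99 = 32.0 × 0.86^1.99 = 23.70 m³/s

23.7 m³/s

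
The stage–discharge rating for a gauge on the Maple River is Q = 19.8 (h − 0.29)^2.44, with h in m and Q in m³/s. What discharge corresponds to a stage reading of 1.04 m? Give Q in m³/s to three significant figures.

Q = 19.8 × (1.04 − 0.29)^2.44 = 19.8 × 0.75^2.44 = 9.813 m³/s

9.81 m³/s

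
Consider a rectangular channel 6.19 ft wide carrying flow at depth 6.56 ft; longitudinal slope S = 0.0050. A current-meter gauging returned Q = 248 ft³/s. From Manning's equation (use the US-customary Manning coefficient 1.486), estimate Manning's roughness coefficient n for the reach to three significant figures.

A = b·y = 6.19 × 6.56 = 40.61 ft²
P = b + 2y = 6.19 + 2×6.56 = 19.31 ft
R = A/P = 40.61/19.31 = 2.103 ft
n = (1.486/Q)·A·R^(2/3)·S^(1/2) = (1.486/248) × 40.61 × 1.641 × 0.07071 = 0.02824

0.0282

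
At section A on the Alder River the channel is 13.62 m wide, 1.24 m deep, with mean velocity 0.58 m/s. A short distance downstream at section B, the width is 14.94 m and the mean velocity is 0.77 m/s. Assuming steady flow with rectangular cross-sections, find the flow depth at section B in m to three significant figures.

0.852 m

Q = A₁V₁ = (13.62×1.24) × 0.58 = 9.796 m³/s
d₂ = Q/(b₂ V₂) = 9.796/(14.94×0.77) = 0.8515 m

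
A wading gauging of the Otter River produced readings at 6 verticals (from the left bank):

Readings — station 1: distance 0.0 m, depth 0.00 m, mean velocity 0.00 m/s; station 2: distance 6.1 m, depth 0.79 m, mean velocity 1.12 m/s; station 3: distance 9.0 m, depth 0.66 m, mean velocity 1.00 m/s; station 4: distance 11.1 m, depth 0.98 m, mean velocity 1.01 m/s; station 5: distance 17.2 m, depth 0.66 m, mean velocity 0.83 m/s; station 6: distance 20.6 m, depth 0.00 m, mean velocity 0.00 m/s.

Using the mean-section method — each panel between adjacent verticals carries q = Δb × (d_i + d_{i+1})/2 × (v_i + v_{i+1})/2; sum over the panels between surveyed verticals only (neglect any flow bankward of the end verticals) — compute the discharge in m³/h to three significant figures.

37400 m³/h

Panel 1-2: Δb = 6.1 m, d̄ = (0.00+0.79)/2 = 0.395, v̄ = (0.00+1.12)/2 = 0.56 → q = 6.1×0.395×0.56 = 1.349 m³/s
Panel 2-3: Δb = 2.9 m, d̄ = (0.79+0.66)/2 = 0.725, v̄ = (1.12+1.00)/2 = 1.06 → q = 2.9×0.725×1.06 = 2.229 m³/s
Panel 3-4: Δb = 2.1 m, d̄ = (0.66+0.98)/2 = 0.82, v̄ = (1.00+1.01)/2 = 1.005 → q = 2.1×0.82×1.005 = 1.731 m³/s
Panel 4-5: Δb = 6.1 m, d̄ = (0.98+0.66)/2 = 0.82, v̄ = (1.01+0.83)/2 = 0.92 → q = 6.1×0.82×0.92 = 4.602 m³/s
Panel 5-6: Δb = 3.4 m, d̄ = (0.66+0.00)/2 = 0.33, v̄ = (0.83+0.00)/2 = 0.415 → q = 3.4×0.33×0.415 = 0.4656 m³/s
Q = Σ q = 10.38 m³/s
= 10.38 × 3600 = 37350 m³/h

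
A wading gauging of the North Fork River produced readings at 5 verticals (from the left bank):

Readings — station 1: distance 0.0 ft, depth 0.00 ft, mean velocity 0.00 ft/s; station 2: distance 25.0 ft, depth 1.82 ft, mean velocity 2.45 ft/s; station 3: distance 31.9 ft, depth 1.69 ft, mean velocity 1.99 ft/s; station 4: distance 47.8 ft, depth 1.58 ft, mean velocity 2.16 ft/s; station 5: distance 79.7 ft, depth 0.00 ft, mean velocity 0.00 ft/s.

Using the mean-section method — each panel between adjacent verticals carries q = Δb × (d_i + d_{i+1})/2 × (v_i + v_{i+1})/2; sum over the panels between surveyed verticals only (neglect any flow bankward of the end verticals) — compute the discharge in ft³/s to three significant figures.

Panel 1-2: Δb = 25 ft, d̄ = (0.00+1.82)/2 = 0.91, v̄ = (0.00+2.45)/2 = 1.225 → q = 25×0.91×1.225 = 27.87 ft³/s
Panel 2-3: Δb = 6.9 ft, d̄ = (1.82+1.69)/2 = 1.755, v̄ = (2.45+1.99)/2 = 2.22 → q = 6.9×1.755×2.22 = 26.88 ft³/s
Panel 3-4: Δb = 15.9 ft, d̄ = (1.69+1.58)/2 = 1.635, v̄ = (1.99+2.16)/2 = 2.075 → q = 15.9×1.635×2.075 = 53.94 ft³/s
Panel 4-5: Δb = 31.9 ft, d̄ = (1.58+0.00)/2 = 0.79, v̄ = (2.16+0.00)/2 = 1.08 → q = 31.9×0.79×1.08 = 27.22 ft³/s
Q = Σ q = 135.9 ft³/s

136 ft³/s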